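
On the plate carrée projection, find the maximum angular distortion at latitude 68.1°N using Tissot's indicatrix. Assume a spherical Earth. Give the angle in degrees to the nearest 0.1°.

For the equirectangular projection with φ₀ = 0 (plate carrée), h = 1 along meridians and k = sec φ along parallels.
At 68.1°: h = 1.000, k = 2.681; principal scales a = 2.681, b = 1.000.
sin(ω/2) = (a − b)/(a + b) = 1.681/3.681 = 0.4567, so ω = 2 arcsin(0.4567) ≈ 54.3°.

54.3°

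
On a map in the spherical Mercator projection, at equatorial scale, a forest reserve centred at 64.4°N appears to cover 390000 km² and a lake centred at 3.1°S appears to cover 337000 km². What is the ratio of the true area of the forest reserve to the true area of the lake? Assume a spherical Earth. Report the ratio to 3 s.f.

0.217

On Mercator the areal scale is sec²φ, so true area = apparent × cos²φ.
True area of forest reserve: 390000 × cos²(64.4°) = 390000 × 0.1867 = 72810 km².
True area of lake: 337000 × cos²(3.1°) = 337000 × 0.9971 = 336000 km².
Ratio = 72810 / 336000 ≈ 0.217.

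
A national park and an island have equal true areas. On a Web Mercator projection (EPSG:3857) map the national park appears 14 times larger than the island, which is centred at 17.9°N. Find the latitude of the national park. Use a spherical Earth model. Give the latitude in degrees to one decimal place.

75.3°

On Mercator, (apparent₁)/(apparent₂) = sec²φ₁ / sec²φ₂ when true areas are equal.
cos²φ₂ / cos²φ₁ = 14  ⇒  cos φ₁ = cos 17.9° / √14 = 0.9516/3.742 = 0.2543.
φ₁ = arccos(0.2543) ≈ 75.3°.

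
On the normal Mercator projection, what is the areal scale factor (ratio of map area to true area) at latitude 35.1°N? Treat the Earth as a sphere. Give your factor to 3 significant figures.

1.49

Mercator is conformal, so the point scale is isotropic: h = k = sec φ = 1/cos φ.
Areal scale = k² = sec²φ = 1/cos²(35.1°) = 1/0.8181² = 1.494.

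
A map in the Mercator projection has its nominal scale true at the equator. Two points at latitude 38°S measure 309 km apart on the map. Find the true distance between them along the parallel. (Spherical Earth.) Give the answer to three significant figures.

243 km

Mercator is conformal, so the point scale is isotropic: h = k = sec φ = 1/cos φ.
Along the parallel at 38°, map distances are exaggerated by k = sec 38° = 1.269.
True distance = 309 / 1.269 = 309 × cos 38° ≈ 243 km.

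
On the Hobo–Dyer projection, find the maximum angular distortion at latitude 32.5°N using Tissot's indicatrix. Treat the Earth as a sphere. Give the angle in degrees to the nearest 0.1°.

The Hobo–Dyer projection is cylindrical equal-area with φ₀ = 37.5°. A cylindrical equal-area projection with standard parallel φ₀ has meridian scale h = cos φ / cos φ₀ and parallel scale k = cos φ₀ / cos φ (so areas are preserved, h·k = 1).
At 32.5°: h = 1.063, k = 0.9407; principal scales a = 1.063, b = 0.9407.
sin(ω/2) = (a − b)/(a + b) = 0.1224/2.004 = 0.06109, so ω = 2 arcsin(0.06109) ≈ 7.0°.

7.0°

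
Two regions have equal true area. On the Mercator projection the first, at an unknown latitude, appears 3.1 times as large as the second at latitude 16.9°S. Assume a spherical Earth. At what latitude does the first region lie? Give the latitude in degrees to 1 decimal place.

For equal true areas on Mercator, apparent areas scale as sec²φ, so the ratio is cos²φ₂ / cos²φ₁.
cos²φ₂ / cos²φ₁ = 3.1  ⇒  cos φ₁ = cos 16.9° / √3.1 = 0.9568/1.761 = 0.5434.
φ₁ = arccos(0.5434) ≈ 57.1°.

57.1°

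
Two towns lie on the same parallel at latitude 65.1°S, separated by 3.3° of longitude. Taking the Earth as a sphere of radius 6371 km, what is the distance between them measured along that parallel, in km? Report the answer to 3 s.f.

154 km

Arc length along a parallel = R cos φ · Δλ (with Δλ in radians).
= 6371 × cos 65.1° × (3.3° × π/180) = 6371 × 0.4210 × 0.05760 ≈ 154 km.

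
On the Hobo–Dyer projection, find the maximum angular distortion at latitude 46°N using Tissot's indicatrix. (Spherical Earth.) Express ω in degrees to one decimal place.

Hobo–Dyer is a cylindrical equal-area projection with standard parallels at ±37.5°. A cylindrical equal-area projection with standard parallel φ₀ has meridian scale h = cos φ / cos φ₀ and parallel scale k = cos φ₀ / cos φ (so areas are preserved, h·k = 1).
At 46°: h = 0.8756, k = 1.142; principal scales a = 1.142, b = 0.8756.
sin(ω/2) = (a − b)/(a + b) = 0.2665/2.018 = 0.1321, so ω = 2 arcsin(0.1321) ≈ 15.2°.

15.2°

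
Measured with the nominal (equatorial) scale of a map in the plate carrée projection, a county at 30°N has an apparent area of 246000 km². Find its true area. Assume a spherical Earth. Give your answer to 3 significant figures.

Plate carrée maps x = Rλ, y = Rφ. The meridian scale is h = 1 and the parallel scale is k = 1/cos φ = sec φ.
Areal scale = h·k = 1 × sec φ; at 30°, h = 1.000, k = 1.155, so h·k = 1.155.
True area = apparent / (areal scale) = 246000 / 1.155 ≈ 213000 km².

213000 km²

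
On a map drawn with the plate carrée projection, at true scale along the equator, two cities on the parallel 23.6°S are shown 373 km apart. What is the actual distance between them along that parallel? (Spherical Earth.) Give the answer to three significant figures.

342 km

Plate carrée maps x = Rλ, y = Rφ. The meridian scale is h = 1 and the parallel scale is k = 1/cos φ = sec φ.
Along the parallel at 23.6°, map distances are exaggerated by k = sec 23.6° = 1.091.
True distance = 373 / 1.091 = 373 × cos 23.6° ≈ 342 km.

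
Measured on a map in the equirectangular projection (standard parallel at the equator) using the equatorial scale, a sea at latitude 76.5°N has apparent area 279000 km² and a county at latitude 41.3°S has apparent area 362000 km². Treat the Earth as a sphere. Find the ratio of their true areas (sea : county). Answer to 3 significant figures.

0.239

On the plate carrée, areal scale = h·k = 1 × sec φ, so true area = apparent × cos φ.
True area of sea: 279000 × cos(76.5°) = 279000 × 0.2334 = 65130 km².
True area of county: 362000 × cos(41.3°) = 362000 × 0.7513 = 272000 km².
Ratio = 65130 / 272000 ≈ 0.239.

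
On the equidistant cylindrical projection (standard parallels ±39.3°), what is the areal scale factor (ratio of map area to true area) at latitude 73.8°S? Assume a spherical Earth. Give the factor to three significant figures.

2.77

The equidistant cylindrical projection with φ₀ = 39.3° has h = 1 (meridians true) and k = cos φ₀ / cos φ along parallels.
Areal scale = h·k = 1 × cos φ₀ / cos φ; at 73.8°, h = 1.000, k = 2.774, so h·k = 2.774.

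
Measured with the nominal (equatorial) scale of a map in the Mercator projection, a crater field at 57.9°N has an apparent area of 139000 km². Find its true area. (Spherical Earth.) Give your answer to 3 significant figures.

39300 km²

For Mercator, h = k = sec φ (a conformal cylindrical projection has a single point scale, 1/cos φ).
Areal scale = k² = sec²φ = 1/cos²(57.9°) = 1/0.5314² = 3.541.
True area = apparent / (areal scale) = 139000 / 3.541 ≈ 39300 km².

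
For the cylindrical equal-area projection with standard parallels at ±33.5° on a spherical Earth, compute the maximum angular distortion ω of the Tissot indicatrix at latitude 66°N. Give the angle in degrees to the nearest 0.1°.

For cylindrical equal-area with standard parallel φ₀, h = cos φ / cos φ₀ and k = cos φ₀ / cos φ, so h·k = 1.
At 66°: h = 0.4878, k = 2.050; principal scales a = 2.050, b = 0.4878.
sin(ω/2) = (a − b)/(a + b) = 1.562/2.538 = 0.6156, so ω = 2 arcsin(0.6156) ≈ 76.0°.

76.0°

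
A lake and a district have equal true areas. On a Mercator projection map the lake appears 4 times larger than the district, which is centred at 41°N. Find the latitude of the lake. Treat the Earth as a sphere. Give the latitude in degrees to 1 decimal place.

Mercator areal scale is sec²φ, so apparent-area ratio = sec²φ₁ / sec²φ₂ = cos²φ₂ / cos²φ₁.
cos²φ₂ / cos²φ₁ = 4  ⇒  cos φ₁ = cos 41° / √4 = 0.7547/2.000 = 0.3774.
φ₁ = arccos(0.3774) ≈ 67.8°.

67.8°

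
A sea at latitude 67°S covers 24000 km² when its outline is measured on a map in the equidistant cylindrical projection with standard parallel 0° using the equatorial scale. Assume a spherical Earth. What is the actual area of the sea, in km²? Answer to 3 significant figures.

9380 km²

Plate carrée maps x = Rλ, y = Rφ. The meridian scale is h = 1 and the parallel scale is k = 1/cos φ = sec φ.
Areal scale = h·k = 1 × sec φ; at 67°, h = 1.000, k = 2.559, so h·k = 2.559.
True area = apparent / (areal scale) = 24000 / 2.559 ≈ 9380 km².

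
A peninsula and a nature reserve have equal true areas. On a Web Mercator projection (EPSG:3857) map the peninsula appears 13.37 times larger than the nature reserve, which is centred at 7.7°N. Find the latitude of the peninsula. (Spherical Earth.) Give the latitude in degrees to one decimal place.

On Mercator, (apparent₁)/(apparent₂) = sec²φ₁ / sec²φ₂ when true areas are equal.
cos²φ₂ / cos²φ₁ = 13.37  ⇒  cos φ₁ = cos 7.7° / √13.37 = 0.9910/3.657 = 0.2710.
φ₁ = arccos(0.2710) ≈ 74.3°.

74.3°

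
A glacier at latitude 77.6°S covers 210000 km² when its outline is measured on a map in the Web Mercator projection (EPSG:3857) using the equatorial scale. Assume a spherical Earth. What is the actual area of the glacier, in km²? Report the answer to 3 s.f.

9680 km²

The Mercator projection is conformal; its linear scale factor is the same in every direction and equals sec φ = 1/cos φ.
Areal scale = k² = sec²φ = 1/cos²(77.6°) = 1/0.2147² = 21.69.
True area = apparent / (areal scale) = 210000 / 21.69 ≈ 9680 km².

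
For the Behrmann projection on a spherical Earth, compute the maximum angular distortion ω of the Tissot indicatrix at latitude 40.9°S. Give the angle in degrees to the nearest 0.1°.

The Behrmann projection is cylindrical equal-area with φ₀ = 30°. For cylindrical equal-area with standard parallel φ₀, h = cos φ / cos φ₀ and k = cos φ₀ / cos φ, so h·k = 1.
At 40.9°: h = 0.8728, k = 1.146; principal scales a = 1.146, b = 0.8728.
sin(ω/2) = (a − b)/(a + b) = 0.2730/2.019 = 0.1352, so ω = 2 arcsin(0.1352) ≈ 15.5°.

15.5°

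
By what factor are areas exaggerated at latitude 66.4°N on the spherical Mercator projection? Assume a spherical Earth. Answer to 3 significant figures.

The Mercator projection is conformal; its linear scale factor is the same in every direction and equals sec φ = 1/cos φ.
Areal scale = k² = sec²φ = 1/cos²(66.4°) = 1/0.4003² = 6.239.

6.24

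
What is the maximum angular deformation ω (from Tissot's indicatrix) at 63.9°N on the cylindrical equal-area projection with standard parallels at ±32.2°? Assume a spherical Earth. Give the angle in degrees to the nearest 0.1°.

70.1°

Cylindrical equal-area (φ₀ = 32.2°): h = cos φ / cos 32.2° along meridians, k = cos 32.2° / cos φ along parallels; h·k = 1.
At 63.9°: h = 0.5199, k = 1.923; principal scales a = 1.923, b = 0.5199.
sin(ω/2) = (a − b)/(a + b) = 1.404/2.443 = 0.5744, so ω = 2 arcsin(0.5744) ≈ 70.1°.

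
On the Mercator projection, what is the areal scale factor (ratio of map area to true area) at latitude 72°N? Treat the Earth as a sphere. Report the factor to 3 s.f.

10.5

For Mercator, h = k = sec φ (a conformal cylindrical projection has a single point scale, 1/cos φ).
Areal scale = k² = sec²φ = 1/cos²(72°) = 1/0.3090² = 10.47.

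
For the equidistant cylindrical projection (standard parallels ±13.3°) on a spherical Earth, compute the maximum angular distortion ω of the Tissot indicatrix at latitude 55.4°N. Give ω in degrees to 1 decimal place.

The equidistant cylindrical projection with φ₀ = 13.3° has h = 1 (meridians true) and k = cos φ₀ / cos φ along parallels.
At 55.4°: h = 1.000, k = 1.714; principal scales a = 1.714, b = 1.000.
sin(ω/2) = (a − b)/(a + b) = 0.7138/2.714 = 0.2630, so ω = 2 arcsin(0.2630) ≈ 30.5°.

30.5°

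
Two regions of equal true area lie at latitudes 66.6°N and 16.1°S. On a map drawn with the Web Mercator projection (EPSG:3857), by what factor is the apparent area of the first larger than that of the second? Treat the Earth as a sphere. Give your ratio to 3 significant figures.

Mercator areal scale is sec²φ.
At 66.6°: sec²(66.6°) = 1/0.3971² = 6.340.
At 16.1°: sec²(16.1°) = 1/0.9608² = 1.083.
Ratio = 6.340/1.083 = cos²(16.1°)/cos²(66.6°) ≈ 5.85.

5.85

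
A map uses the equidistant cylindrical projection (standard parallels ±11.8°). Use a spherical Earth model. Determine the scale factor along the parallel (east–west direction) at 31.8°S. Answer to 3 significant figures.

1.15

In the equirectangular projection with standard parallel φ₀ = 11.8° (x = Rλ cos φ₀, y = Rφ), meridians are true-scale (h = 1) and the parallel scale is k = cos φ₀ / cos φ.
k = cos 11.8° / cos 31.8° = 0.9789/0.8499 = 1.152.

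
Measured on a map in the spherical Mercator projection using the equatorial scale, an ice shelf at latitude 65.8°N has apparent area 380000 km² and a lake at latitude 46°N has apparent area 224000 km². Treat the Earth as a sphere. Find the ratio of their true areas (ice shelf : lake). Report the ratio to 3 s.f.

0.591

Mercator's areal exaggeration is sec²φ; hence true area = (apparent area) · cos²φ.
True area of ice shelf: 380000 × cos²(65.8°) = 380000 × 0.1680 = 63850 km².
True area of lake: 224000 × cos²(46°) = 224000 × 0.4826 = 108100 km².
Ratio = 63850 / 108100 ≈ 0.591.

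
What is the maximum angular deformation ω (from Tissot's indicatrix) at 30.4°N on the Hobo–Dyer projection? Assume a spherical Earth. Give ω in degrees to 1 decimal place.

The Hobo–Dyer projection is cylindrical equal-area with φ₀ = 37.5°. Cylindrical equal-area (φ₀ = 37.5°): h = cos φ / cos 37.5° along meridians, k = cos 37.5° / cos φ along parallels; h·k = 1.
At 30.4°: h = 1.087, k = 0.9198; principal scales a = 1.087, b = 0.9198.
sin(ω/2) = (a − b)/(a + b) = 0.1674/2.007 = 0.08339, so ω = 2 arcsin(0.08339) ≈ 9.6°.

9.6°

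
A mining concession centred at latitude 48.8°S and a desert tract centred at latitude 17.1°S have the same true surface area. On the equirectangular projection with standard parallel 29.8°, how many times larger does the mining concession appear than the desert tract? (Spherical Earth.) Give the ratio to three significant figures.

1.45

In the equirectangular projection with standard parallel φ₀ = 29.8° (x = Rλ cos φ₀, y = Rφ), meridians are true-scale (h = 1) and the parallel scale is k = cos φ₀ / cos φ.
Areal scale at 48.8°: h·k = 1.000 × 1.317 = 1.317.
Areal scale at 17.1°: h·k = 1.000 × 0.9079 = 0.9079.
Ratio = 1.317/0.9079 ≈ 1.45.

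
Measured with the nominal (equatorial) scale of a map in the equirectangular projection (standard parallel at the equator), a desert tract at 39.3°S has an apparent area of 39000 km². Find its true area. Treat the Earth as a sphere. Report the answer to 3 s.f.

For the equirectangular projection with φ₀ = 0 (plate carrée), h = 1 along meridians and k = sec φ along parallels.
Areal scale = h·k = 1 × sec φ; at 39.3°, h = 1.000, k = 1.292, so h·k = 1.292.
True area = apparent / (areal scale) = 39000 / 1.292 ≈ 30200 km².

30200 km²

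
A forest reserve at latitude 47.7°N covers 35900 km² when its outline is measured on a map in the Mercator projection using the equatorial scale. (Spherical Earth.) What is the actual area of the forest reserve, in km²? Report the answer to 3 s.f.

The Mercator projection is conformal; its linear scale factor is the same in every direction and equals sec φ = 1/cos φ.
Areal scale = k² = sec²φ = 1/cos²(47.7°) = 1/0.6730² = 2.208.
True area = apparent / (areal scale) = 35900 / 2.208 ≈ 16300 km².

16300 km²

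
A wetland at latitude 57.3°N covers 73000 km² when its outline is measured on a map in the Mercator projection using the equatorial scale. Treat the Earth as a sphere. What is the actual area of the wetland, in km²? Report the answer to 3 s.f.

21300 km²

The Mercator projection is conformal; its linear scale factor is the same in every direction and equals sec φ = 1/cos φ.
Areal scale = k² = sec²φ = 1/cos²(57.3°) = 1/0.5402² = 3.426.
True area = apparent / (areal scale) = 73000 / 3.426 ≈ 21300 km².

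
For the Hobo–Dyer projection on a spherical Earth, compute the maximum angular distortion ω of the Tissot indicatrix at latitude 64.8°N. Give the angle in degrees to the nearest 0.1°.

Hobo–Dyer is a cylindrical equal-area projection with standard parallels at ±37.5°. A cylindrical equal-area projection with standard parallel φ₀ has meridian scale h = cos φ / cos φ₀ and parallel scale k = cos φ₀ / cos φ (so areas are preserved, h·k = 1).
At 64.8°: h = 0.5367, k = 1.863; principal scales a = 1.863, b = 0.5367.
sin(ω/2) = (a − b)/(a + b) = 1.327/2.400 = 0.5528, so ω = 2 arcsin(0.5528) ≈ 67.1°.

67.1°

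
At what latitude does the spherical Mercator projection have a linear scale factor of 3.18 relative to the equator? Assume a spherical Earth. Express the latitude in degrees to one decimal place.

71.7°

Mercator scale is k = sec φ = 1/cos φ.
1/cos φ = 3.18  ⇒  cos φ = 0.3145  ⇒  φ = arccos(0.3145) ≈ 71.7°.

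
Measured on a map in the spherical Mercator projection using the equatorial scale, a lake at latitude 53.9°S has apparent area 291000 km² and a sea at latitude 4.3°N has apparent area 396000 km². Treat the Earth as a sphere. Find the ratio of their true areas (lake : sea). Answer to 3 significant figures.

0.257

Since Mercator area scale is 1/cos²φ, the true area equals the apparent area multiplied by cos²φ.
True area of lake: 291000 × cos²(53.9°) = 291000 × 0.3472 = 101000 km².
True area of sea: 396000 × cos²(4.3°) = 396000 × 0.9944 = 393800 km².
Ratio = 101000 / 393800 ≈ 0.257.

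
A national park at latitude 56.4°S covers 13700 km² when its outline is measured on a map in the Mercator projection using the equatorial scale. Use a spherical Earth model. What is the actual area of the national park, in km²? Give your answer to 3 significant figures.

For Mercator, h = k = sec φ (a conformal cylindrical projection has a single point scale, 1/cos φ).
Areal scale = k² = sec²φ = 1/cos²(56.4°) = 1/0.5534² = 3.265.
True area = apparent / (areal scale) = 13700 / 3.265 ≈ 4200 km².

4200 km²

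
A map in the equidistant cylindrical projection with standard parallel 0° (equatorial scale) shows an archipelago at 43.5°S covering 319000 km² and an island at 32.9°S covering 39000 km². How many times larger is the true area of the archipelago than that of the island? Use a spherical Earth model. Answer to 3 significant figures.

7.07

On the plate carrée, areal scale = h·k = 1 × sec φ, so true area = apparent × cos φ.
True area of archipelago: 319000 × cos(43.5°) = 319000 × 0.7254 = 231400 km².
True area of island: 39000 × cos(32.9°) = 39000 × 0.8396 = 32750 km².
Ratio = 231400 / 32750 ≈ 7.07.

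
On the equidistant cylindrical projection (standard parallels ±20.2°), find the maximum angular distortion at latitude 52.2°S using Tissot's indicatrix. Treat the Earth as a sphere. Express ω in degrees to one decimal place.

24.2°

In the equirectangular projection with standard parallel φ₀ = 20.2° (x = Rλ cos φ₀, y = Rφ), meridians are true-scale (h = 1) and the parallel scale is k = cos φ₀ / cos φ.
At 52.2°: h = 1.000, k = 1.531; principal scales a = 1.531, b = 1.000.
sin(ω/2) = (a − b)/(a + b) = 0.5312/2.531 = 0.2099, so ω = 2 arcsin(0.2099) ≈ 24.2°.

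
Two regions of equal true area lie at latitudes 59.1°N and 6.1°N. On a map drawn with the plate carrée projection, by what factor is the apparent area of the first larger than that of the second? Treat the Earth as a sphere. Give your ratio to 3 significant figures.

1.94

In the plate carrée (x = Rλ, y = Rφ), meridians are true-scale (h = 1) and parallels are stretched by k = sec φ.
Areal scale at 59.1°: h·k = 1.000 × 1.947 = 1.947.
Areal scale at 6.1°: h·k = 1.000 × 1.006 = 1.006.
Ratio = 1.947/1.006 ≈ 1.94.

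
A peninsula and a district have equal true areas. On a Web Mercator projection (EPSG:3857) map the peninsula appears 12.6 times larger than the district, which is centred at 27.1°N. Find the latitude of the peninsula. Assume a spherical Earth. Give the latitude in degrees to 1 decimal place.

75.5°

Mercator areal scale is sec²φ, so apparent-area ratio = sec²φ₁ / sec²φ₂ = cos²φ₂ / cos²φ₁.
cos²φ₂ / cos²φ₁ = 12.6  ⇒  cos φ₁ = cos 27.1° / √12.6 = 0.8902/3.550 = 0.2508.
φ₁ = arccos(0.2508) ≈ 75.5°.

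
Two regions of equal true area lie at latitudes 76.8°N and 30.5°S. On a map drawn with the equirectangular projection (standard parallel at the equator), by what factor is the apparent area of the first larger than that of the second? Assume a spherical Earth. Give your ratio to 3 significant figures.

For the equirectangular projection with φ₀ = 0 (plate carrée), h = 1 along meridians and k = sec φ along parallels.
Areal scale at 76.8°: h·k = 1.000 × 4.379 = 4.379.
Areal scale at 30.5°: h·k = 1.000 × 1.161 = 1.161.
Ratio = 4.379/1.161 ≈ 3.77.

3.77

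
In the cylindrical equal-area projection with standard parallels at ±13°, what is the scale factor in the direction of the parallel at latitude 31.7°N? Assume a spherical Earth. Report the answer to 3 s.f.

Cylindrical equal-area (φ₀ = 13°): h = cos φ / cos 13° along meridians, k = cos 13° / cos φ along parallels; h·k = 1.
k = cos 13° / cos 31.7° = 0.9744/0.8508 = 1.145.

1.15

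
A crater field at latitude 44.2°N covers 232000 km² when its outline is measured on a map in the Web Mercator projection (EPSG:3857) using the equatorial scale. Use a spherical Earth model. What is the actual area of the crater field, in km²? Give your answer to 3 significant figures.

119000 km²

The Mercator projection is conformal; its linear scale factor is the same in every direction and equals sec φ = 1/cos φ.
Areal scale = k² = sec²φ = 1/cos²(44.2°) = 1/0.7169² = 1.946.
True area = apparent / (areal scale) = 232000 / 1.946 ≈ 119000 km².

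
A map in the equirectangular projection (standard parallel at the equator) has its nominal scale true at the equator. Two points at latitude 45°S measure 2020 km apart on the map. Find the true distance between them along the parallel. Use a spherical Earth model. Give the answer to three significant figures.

For the equirectangular projection with φ₀ = 0 (plate carrée), h = 1 along meridians and k = sec φ along parallels.
Along the parallel at 45°, map distances are exaggerated by k = sec 45° = 1.414.
True distance = 2020 / 1.414 = 2020 × cos 45° ≈ 1430 km.

1430 km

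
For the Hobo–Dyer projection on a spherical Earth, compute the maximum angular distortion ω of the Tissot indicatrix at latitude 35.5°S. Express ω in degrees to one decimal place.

Hobo–Dyer is a cylindrical equal-area projection with standard parallels at ±37.5°. A cylindrical equal-area projection with standard parallel φ₀ has meridian scale h = cos φ / cos φ₀ and parallel scale k = cos φ₀ / cos φ (so areas are preserved, h·k = 1).
At 35.5°: h = 1.026, k = 0.9745; principal scales a = 1.026, b = 0.9745.
sin(ω/2) = (a − b)/(a + b) = 0.05167/2.001 = 0.02583, so ω = 2 arcsin(0.02583) ≈ 3.0°.

3.0°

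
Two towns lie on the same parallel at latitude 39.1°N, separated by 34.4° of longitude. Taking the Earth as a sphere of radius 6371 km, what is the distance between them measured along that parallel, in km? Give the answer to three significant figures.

Arc length along a parallel = R cos φ · Δλ (with Δλ in radians).
= 6371 × cos 39.1° × (34.4° × π/180) = 6371 × 0.7760 × 0.6004 ≈ 2970 km.

2970 km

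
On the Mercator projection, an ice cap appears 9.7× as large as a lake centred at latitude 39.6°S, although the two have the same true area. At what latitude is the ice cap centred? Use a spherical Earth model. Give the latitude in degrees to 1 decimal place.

75.7°

For equal true areas on Mercator, apparent areas scale as sec²φ, so the ratio is cos²φ₂ / cos²φ₁.
cos²φ₂ / cos²φ₁ = 9.7  ⇒  cos φ₁ = cos 39.6° / √9.7 = 0.7705/3.114 = 0.2474.
φ₁ = arccos(0.2474) ≈ 75.7°.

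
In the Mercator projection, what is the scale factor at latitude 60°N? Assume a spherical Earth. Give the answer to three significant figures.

2.00

Mercator is conformal, so the point scale is isotropic: h = k = sec φ = 1/cos φ.
k = 1/cos 60° = 1/0.5000 = 2.000.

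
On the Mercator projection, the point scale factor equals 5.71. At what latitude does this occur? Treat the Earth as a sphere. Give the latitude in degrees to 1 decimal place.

Mercator scale is k = sec φ = 1/cos φ.
1/cos φ = 5.71  ⇒  cos φ = 0.1751  ⇒  φ = arccos(0.1751) ≈ 79.9°.

79.9°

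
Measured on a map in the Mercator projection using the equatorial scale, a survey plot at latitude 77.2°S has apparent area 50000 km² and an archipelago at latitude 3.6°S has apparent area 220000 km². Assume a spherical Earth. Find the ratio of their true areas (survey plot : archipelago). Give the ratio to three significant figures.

0.0112

Mercator's areal exaggeration is sec²φ; hence true area = (apparent area) · cos²φ.
True area of survey plot: 50000 × cos²(77.2°) = 50000 × 0.04908 = 2454 km².
True area of archipelago: 220000 × cos²(3.6°) = 220000 × 0.9961 = 219100 km².
Ratio = 2454 / 219100 ≈ 0.0112.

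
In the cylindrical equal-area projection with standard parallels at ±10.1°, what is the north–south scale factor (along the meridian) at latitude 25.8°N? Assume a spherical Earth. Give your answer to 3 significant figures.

0.914

Cylindrical equal-area (φ₀ = 10.1°): h = cos φ / cos 10.1° along meridians, k = cos 10.1° / cos φ along parallels; h·k = 1.
h = cos 25.8° / cos 10.1° = 0.9003/0.9845 = 0.9145.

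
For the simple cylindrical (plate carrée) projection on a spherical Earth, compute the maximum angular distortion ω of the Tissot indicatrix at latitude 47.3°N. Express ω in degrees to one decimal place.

For the equirectangular projection with φ₀ = 0 (plate carrée), h = 1 along meridians and k = sec φ along parallels.
At 47.3°: h = 1.000, k = 1.475; principal scales a = 1.475, b = 1.000.
sin(ω/2) = (a − b)/(a + b) = 0.4746/2.475 = 0.1918, so ω = 2 arcsin(0.1918) ≈ 22.1°.

22.1°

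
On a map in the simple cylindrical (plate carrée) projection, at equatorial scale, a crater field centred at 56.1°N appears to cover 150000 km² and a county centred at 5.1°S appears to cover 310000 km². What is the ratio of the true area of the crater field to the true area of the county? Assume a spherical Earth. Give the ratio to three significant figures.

0.271

On the plate carrée, areal scale = h·k = 1 × sec φ, so true area = apparent × cos φ.
True area of crater field: 150000 × cos(56.1°) = 150000 × 0.5577 = 83660 km².
True area of county: 310000 × cos(5.1°) = 310000 × 0.9960 = 308800 km².
Ratio = 83660 / 308800 ≈ 0.271.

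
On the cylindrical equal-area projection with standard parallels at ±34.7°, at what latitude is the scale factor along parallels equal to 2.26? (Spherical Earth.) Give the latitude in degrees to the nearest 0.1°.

Cylindrical equal-area (φ₀ = 34.7°): h = cos φ / cos 34.7° along meridians, k = cos 34.7° / cos φ along parallels; h·k = 1.
k = cos φ₀ / cos φ = 2.26  ⇒  cos φ = cos 34.7° / 2.26 = 0.3638.
φ = arccos(0.3638) ≈ 68.7°.

68.7°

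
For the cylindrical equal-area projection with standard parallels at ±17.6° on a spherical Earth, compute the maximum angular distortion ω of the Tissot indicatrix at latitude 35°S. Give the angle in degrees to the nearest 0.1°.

For cylindrical equal-area with standard parallel φ₀, h = cos φ / cos φ₀ and k = cos φ₀ / cos φ, so h·k = 1.
At 35°: h = 0.8594, k = 1.164; principal scales a = 1.164, b = 0.8594.
sin(ω/2) = (a − b)/(a + b) = 0.3043/2.023 = 0.1504, so ω = 2 arcsin(0.1504) ≈ 17.3°.

17.3°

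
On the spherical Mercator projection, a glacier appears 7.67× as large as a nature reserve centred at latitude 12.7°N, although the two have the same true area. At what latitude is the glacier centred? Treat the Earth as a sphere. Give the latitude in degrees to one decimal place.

69.4°

For equal true areas on Mercator, apparent areas scale as sec²φ, so the ratio is cos²φ₂ / cos²φ₁.
cos²φ₂ / cos²φ₁ = 7.67  ⇒  cos φ₁ = cos 12.7° / √7.67 = 0.9755/2.769 = 0.3522.
φ₁ = arccos(0.3522) ≈ 69.4°.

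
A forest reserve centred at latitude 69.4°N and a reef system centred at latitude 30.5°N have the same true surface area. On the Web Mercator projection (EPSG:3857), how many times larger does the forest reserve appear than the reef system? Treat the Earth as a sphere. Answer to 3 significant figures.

Mercator areal scale is sec²φ.
At 69.4°: sec²(69.4°) = 1/0.3518² = 8.078.
At 30.5°: sec²(30.5°) = 1/0.8616² = 1.347.
Ratio = 8.078/1.347 = cos²(30.5°)/cos²(69.4°) ≈ 6.00.

6.00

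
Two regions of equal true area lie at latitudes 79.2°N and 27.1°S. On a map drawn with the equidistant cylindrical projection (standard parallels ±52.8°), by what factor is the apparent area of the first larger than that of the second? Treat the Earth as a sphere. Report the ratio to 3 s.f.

With standard parallel φ₀ = 52.8°, the equirectangular projection gives x = Rλ cos φ₀, y = Rφ, so h = 1 and k = cos 52.8° / cos φ.
Areal scale at 79.2°: h·k = 1.000 × 3.227 = 3.227.
Areal scale at 27.1°: h·k = 1.000 × 0.6792 = 0.6792.
Ratio = 3.227/0.6792 ≈ 4.75.

4.75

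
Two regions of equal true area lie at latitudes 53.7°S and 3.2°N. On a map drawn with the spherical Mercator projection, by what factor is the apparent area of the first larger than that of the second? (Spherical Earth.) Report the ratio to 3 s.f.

Mercator areal scale is sec²φ.
At 53.7°: sec²(53.7°) = 1/0.5920² = 2.853.
At 3.2°: sec²(3.2°) = 1/0.9984² = 1.003.
Ratio = 2.853/1.003 = cos²(3.2°)/cos²(53.7°) ≈ 2.84.

2.84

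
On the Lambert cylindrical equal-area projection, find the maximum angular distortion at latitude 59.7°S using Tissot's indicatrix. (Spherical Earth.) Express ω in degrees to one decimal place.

72.9°

The Lambert cylindrical equal-area projection is the cylindrical equal-area projection with its standard parallel at the equator (φ₀ = 0). For cylindrical equal-area with standard parallel φ₀, h = cos φ / cos φ₀ and k = cos φ₀ / cos φ, so h·k = 1.
At 59.7°: h = 0.5045, k = 1.982; principal scales a = 1.982, b = 0.5045.
sin(ω/2) = (a − b)/(a + b) = 1.478/2.487 = 0.5942, so ω = 2 arcsin(0.5942) ≈ 72.9°.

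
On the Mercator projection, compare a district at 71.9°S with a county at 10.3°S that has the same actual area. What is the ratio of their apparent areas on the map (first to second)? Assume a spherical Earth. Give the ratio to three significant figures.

10.0

On Mercator, area is exaggerated by sec²φ = 1/cos²φ.
At 71.9°: sec²(71.9°) = 1/0.3107² = 10.36.
At 10.3°: sec²(10.3°) = 1/0.9839² = 1.033.
Ratio = 10.36/1.033 = cos²(10.3°)/cos²(71.9°) ≈ 10.0.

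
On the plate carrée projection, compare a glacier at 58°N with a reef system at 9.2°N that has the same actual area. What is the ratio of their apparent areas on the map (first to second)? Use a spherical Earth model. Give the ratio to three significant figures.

In the plate carrée (x = Rλ, y = Rφ), meridians are true-scale (h = 1) and parallels are stretched by k = sec φ.
Areal scale at 58°: h·k = 1.000 × 1.887 = 1.887.
Areal scale at 9.2°: h·k = 1.000 × 1.013 = 1.013.
Ratio = 1.887/1.013 ≈ 1.86.

1.86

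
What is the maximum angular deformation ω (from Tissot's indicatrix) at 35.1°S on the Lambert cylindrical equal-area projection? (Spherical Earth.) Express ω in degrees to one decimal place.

The Lambert cylindrical equal-area projection is the cylindrical equal-area projection with its standard parallel at the equator (φ₀ = 0). A cylindrical equal-area projection with standard parallel φ₀ has meridian scale h = cos φ / cos φ₀ and parallel scale k = cos φ₀ / cos φ (so areas are preserved, h·k = 1).
At 35.1°: h = 0.8181, k = 1.222; principal scales a = 1.222, b = 0.8181.
sin(ω/2) = (a − b)/(a + b) = 0.4041/2.040 = 0.1981, so ω = 2 arcsin(0.1981) ≈ 22.8°.

22.8°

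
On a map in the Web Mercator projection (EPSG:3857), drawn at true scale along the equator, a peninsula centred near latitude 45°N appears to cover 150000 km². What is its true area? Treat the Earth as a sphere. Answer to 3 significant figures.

75000 km²

Mercator is conformal, so the point scale is isotropic: h = k = sec φ = 1/cos φ.
Areal scale = k² = sec²φ = 1/cos²(45°) = 1/0.7071² = 2.000.
True area = apparent / (areal scale) = 150000 / 2.000 ≈ 75000 km².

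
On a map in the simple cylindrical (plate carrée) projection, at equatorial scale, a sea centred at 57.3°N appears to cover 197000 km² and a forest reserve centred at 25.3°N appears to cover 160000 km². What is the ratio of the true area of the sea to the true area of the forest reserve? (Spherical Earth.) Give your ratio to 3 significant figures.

0.736

Plate carrée has h = 1 and k = sec φ, giving areal scale sec φ; true area = (apparent area) · cos φ.
True area of sea: 197000 × cos(57.3°) = 197000 × 0.5402 = 106400 km².
True area of forest reserve: 160000 × cos(25.3°) = 160000 × 0.9041 = 144700 km².
Ratio = 106400 / 144700 ≈ 0.736.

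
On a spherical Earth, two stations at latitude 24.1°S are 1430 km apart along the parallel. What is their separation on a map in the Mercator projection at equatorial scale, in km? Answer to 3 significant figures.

1570 km

The Mercator projection is conformal; its linear scale factor is the same in every direction and equals sec φ = 1/cos φ.
Along the parallel, k = sec 24.1° = 1/0.9128 = 1.095.
Map distance = 1430 × 1.095 ≈ 1570 km.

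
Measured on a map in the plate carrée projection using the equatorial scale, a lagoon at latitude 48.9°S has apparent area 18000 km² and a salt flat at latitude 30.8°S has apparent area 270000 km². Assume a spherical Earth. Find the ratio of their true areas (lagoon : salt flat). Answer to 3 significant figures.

0.0510

On the plate carrée, areal scale = h·k = 1 × sec φ, so true area = apparent × cos φ.
True area of lagoon: 18000 × cos(48.9°) = 18000 × 0.6574 = 11830 km².
True area of salt flat: 270000 × cos(30.8°) = 270000 × 0.8590 = 231900 km².
Ratio = 11830 / 231900 ≈ 0.0510.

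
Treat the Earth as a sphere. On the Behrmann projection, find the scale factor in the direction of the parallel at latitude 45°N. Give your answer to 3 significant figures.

Behrmann is a cylindrical equal-area projection with standard parallels at ±30°. For cylindrical equal-area with standard parallel φ₀, h = cos φ / cos φ₀ and k = cos φ₀ / cos φ, so h·k = 1.
k = cos 30° / cos 45° = 0.8660/0.7071 = 1.225.

1.22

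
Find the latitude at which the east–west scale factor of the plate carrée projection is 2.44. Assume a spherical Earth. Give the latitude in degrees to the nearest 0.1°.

65.8°

Plate carrée: h = 1, k = sec φ along parallels.
sec φ = 2.44  ⇒  cos φ = 0.4098  ⇒  φ ≈ 65.8°.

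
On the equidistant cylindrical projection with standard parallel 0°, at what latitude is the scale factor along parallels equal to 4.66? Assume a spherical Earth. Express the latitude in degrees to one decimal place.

77.6°

Plate carrée: h = 1, k = sec φ along parallels.
sec φ = 4.66  ⇒  cos φ = 0.2146  ⇒  φ ≈ 77.6°.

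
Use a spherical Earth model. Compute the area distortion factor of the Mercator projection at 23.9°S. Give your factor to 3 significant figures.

For Mercator, h = k = sec φ (a conformal cylindrical projection has a single point scale, 1/cos φ).
Areal scale = k² = sec²φ = 1/cos²(23.9°) = 1/0.9143² = 1.196.

1.20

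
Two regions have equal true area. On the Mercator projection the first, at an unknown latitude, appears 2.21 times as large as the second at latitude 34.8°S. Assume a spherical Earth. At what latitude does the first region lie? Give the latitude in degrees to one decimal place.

Mercator areal scale is sec²φ, so apparent-area ratio = sec²φ₁ / sec²φ₂ = cos²φ₂ / cos²φ₁.
cos²φ₂ / cos²φ₁ = 2.21  ⇒  cos φ₁ = cos 34.8° / √2.21 = 0.8211/1.487 = 0.5524.
φ₁ = arccos(0.5524) ≈ 56.5°.

56.5°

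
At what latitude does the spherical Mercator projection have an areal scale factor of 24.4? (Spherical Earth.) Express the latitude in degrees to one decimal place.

78.3°

Mercator areal scale is sec²φ.
sec²φ = 24.4  ⇒  cos²φ = 0.04098  ⇒  cos φ = 0.2024.
φ = arccos(0.2024) ≈ 78.3°.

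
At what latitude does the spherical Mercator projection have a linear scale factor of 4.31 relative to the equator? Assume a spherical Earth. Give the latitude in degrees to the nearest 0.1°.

76.6°

Mercator scale is k = sec φ = 1/cos φ.
1/cos φ = 4.31  ⇒  cos φ = 0.2320  ⇒  φ = arccos(0.2320) ≈ 76.6°.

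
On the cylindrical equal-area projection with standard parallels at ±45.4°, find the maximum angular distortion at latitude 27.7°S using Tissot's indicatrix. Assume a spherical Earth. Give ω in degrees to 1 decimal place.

26.3°

Cylindrical equal-area (φ₀ = 45.4°): h = cos φ / cos 45.4° along meridians, k = cos 45.4° / cos φ along parallels; h·k = 1.
At 27.7°: h = 1.261, k = 0.7930; principal scales a = 1.261, b = 0.7930.
sin(ω/2) = (a − b)/(a + b) = 0.4679/2.054 = 0.2278, so ω = 2 arcsin(0.2278) ≈ 26.3°.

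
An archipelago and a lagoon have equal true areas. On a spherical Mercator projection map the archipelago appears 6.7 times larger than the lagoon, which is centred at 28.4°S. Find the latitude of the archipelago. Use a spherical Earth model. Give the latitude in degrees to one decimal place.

70.1°

On Mercator, (apparent₁)/(apparent₂) = sec²φ₁ / sec²φ₂ when true areas are equal.
cos²φ₂ / cos²φ₁ = 6.7  ⇒  cos φ₁ = cos 28.4° / √6.7 = 0.8796/2.588 = 0.3398.
φ₁ = arccos(0.3398) ≈ 70.1°.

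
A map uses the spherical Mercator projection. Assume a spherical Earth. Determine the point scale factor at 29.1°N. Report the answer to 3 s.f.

1.14

For Mercator, h = k = sec φ (a conformal cylindrical projection has a single point scale, 1/cos φ).
k = 1/cos 29.1° = 1/0.8738 = 1.144.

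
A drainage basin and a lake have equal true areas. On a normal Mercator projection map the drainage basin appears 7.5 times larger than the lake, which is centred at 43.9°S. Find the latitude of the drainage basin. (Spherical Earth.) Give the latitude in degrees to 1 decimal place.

Mercator areal scale is sec²φ, so apparent-area ratio = sec²φ₁ / sec²φ₂ = cos²φ₂ / cos²φ₁.
cos²φ₂ / cos²φ₁ = 7.5  ⇒  cos φ₁ = cos 43.9° / √7.5 = 0.7206/2.739 = 0.2631.
φ₁ = arccos(0.2631) ≈ 74.7°.

74.7°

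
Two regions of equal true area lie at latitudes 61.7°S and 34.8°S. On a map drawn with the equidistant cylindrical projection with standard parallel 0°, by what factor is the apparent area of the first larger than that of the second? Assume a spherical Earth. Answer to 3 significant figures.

1.73

Plate carrée maps x = Rλ, y = Rφ. The meridian scale is h = 1 and the parallel scale is k = 1/cos φ = sec φ.
Areal scale at 61.7°: h·k = 1.000 × 2.109 = 2.109.
Areal scale at 34.8°: h·k = 1.000 × 1.218 = 1.218.
Ratio = 2.109/1.218 ≈ 1.73.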